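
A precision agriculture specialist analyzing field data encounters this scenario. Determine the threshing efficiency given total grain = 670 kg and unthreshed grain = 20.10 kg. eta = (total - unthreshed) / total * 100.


eta = (total - unthreshed) / total * 100
    = (670 - 20.10) / 670 * 100
    = 649.90 / 670 * 100
    = 97%


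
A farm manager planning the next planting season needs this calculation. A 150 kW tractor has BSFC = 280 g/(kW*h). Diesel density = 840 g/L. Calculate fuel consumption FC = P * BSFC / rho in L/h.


FC = P * BSFC / rho_fuel
   = 150 * 280 / 840
   = 42000 / 840
   = 50 L/h


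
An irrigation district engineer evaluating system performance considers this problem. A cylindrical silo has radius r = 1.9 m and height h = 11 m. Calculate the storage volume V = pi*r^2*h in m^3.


V = pi * r^2 * h
  = pi * 1.9^2 * 11
  = pi * 3.61 * 11
  = 124.75 m^3


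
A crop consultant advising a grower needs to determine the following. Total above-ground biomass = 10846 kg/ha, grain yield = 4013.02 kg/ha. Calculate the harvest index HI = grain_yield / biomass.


HI = grain_yield / biomass
   = 4013.02 / 10846
   = 0.37


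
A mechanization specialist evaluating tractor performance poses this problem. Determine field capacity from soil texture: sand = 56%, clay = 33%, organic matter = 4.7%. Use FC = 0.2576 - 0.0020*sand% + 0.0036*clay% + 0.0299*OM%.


FC = 0.2576 - 0.0020*56 + 0.0036*33 + 0.0299*4.7
   = 0.2576 - 0.1120 + 0.1188 + 0.1405
   = 0.4049


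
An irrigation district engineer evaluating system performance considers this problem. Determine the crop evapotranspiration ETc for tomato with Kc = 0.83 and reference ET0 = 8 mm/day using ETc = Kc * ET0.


ETc = Kc * ET0
    = 0.83 * 8
    = 6.64 mm/day


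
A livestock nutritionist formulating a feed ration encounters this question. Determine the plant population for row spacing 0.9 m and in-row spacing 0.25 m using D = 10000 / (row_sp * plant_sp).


D = 10000 / (row_sp * plant_sp)
  = 10000 / (0.9 * 0.25)
  = 10000 / 0.2250
  = 44444.44 plants/ha


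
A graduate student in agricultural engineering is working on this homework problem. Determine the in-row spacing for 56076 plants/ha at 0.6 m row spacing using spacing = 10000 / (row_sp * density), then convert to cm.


spacing = 10000 / (row_sp * density)
        = 10000 / (0.6 * 56076)
        = 10000 / 33645.60
        = 0.29722 m = 29.72 cm


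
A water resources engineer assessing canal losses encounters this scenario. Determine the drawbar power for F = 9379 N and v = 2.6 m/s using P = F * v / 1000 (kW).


P = F * v / 1000
  = 9379 * 2.6 / 1000
  = 24385.40 / 1000
  = 24.39 kW


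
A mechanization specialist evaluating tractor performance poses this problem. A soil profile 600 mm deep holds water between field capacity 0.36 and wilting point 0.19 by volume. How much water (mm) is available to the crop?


AW = (FC - WP) * D
   = (0.36 - 0.19) * 600
   = 0.17 * 600
   = 102 mm


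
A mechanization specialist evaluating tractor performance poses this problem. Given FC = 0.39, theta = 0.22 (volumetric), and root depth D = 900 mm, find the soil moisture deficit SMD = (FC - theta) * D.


SMD = (FC - theta) * D
    = (0.39 - 0.22) * 900
    = 0.170 * 900
    = 153 mm


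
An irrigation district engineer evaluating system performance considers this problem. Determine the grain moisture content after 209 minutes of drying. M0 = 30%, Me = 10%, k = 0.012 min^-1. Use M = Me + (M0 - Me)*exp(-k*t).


M = Me + (M0 - Me) * e^(-k*t)
  = 10 + (30 - 10) * e^(-0.012*209)
  = 10 + 20 * e^(-2.508)
  = 10 + 20 * 0.08143
  = 10 + 1.6286
  = 11.63%


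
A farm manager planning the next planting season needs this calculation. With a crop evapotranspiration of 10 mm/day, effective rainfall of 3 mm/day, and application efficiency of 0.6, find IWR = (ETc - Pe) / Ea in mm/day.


IWR = (ETc - Pe) / Ea
    = (10 - 3) / 0.6
    = 7 / 0.6
    = 11.67 mm/day


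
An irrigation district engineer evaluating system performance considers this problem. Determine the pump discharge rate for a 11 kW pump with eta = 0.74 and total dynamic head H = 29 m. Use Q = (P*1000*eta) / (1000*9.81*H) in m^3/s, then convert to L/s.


Q = (P * 1000 * eta) / (rho * g * H)
  = (11 * 1000 * 0.74) / (1000 * 9.81 * 29)
  = 8140 / 284490
  = 0.02861 m^3/s = 28.61 L/s


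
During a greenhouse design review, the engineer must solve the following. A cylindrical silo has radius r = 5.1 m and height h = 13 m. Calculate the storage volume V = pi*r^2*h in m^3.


V = pi * r^2 * h
  = pi * 5.1^2 * 13
  = pi * 26.01 * 13
  = 1062.27 m^3


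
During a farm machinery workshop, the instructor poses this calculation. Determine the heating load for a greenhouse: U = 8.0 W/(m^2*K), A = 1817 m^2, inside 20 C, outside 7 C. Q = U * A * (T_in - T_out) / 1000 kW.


dT = 20 - (7) = 13 K
Q = U * A * dT
  = 8.0 * 1817 * 13
  = 188968 W = 188.97 kW


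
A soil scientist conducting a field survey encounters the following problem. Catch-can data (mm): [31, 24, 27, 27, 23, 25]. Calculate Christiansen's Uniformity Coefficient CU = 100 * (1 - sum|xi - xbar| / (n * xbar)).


xbar = 157 / 6 = 26.167
sum|xi - xbar| = 13
CU = 100 * (1 - 13 / (6 * 26.167))
   = 100 * (1 - 0.0828)
   = 91.72%


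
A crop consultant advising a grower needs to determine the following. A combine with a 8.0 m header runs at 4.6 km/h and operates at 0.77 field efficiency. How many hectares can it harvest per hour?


C = w * v * eta_f / 10
  = 8.0 * 4.6 * 0.77 / 10
  = 28.34 / 10
  = 2.83 ha/h


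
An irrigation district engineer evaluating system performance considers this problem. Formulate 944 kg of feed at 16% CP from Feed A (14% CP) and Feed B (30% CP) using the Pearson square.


parts_A = CP_b - target = 30 - 16 = 14
parts_B = target - CP_a = 16 - 14 = 2
total_parts = 14 + 2 = 16
Feed A = 944 * 14 / 16 = 826 kg
Feed B = 944 * 2 / 16 = 118 kg

826 kg


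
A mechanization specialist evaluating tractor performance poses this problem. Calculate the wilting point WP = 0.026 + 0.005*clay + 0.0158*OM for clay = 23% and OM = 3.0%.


WP = 0.026 + 0.005*23 + 0.0158*3.0
   = 0.026 + 0.1150 + 0.0474
   = 0.1884


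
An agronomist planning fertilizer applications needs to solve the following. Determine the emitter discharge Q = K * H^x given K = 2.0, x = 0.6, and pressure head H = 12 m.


Q = K * H^x
  = 2.0 * 12^0.6
  = 2.0 * 4.4413
  = 8.88 L/h


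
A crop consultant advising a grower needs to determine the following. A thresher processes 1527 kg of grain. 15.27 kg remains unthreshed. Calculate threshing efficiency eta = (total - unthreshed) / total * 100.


eta = (total - unthreshed) / total * 100
    = (1527 - 15.27) / 1527 * 100
    = 1511.73 / 1527 * 100
    = 99%


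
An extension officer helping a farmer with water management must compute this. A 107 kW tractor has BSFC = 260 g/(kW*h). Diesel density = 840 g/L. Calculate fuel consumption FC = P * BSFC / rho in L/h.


FC = P * BSFC / rho_fuel
   = 107 * 260 / 840
   = 27820 / 840
   = 33.12 L/h


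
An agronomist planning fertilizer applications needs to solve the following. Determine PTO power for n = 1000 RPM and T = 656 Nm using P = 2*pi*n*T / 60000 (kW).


P = 2*pi*n*T / 60000
  = 2*pi * 1000 * 656 / 60000
  = 4121769.56 / 60000
  = 68.70 kW


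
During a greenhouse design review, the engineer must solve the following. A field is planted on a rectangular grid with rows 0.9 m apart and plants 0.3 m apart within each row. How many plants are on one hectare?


D = 10000 / (row_sp * plant_sp)
  = 10000 / (0.9 * 0.3)
  = 10000 / 0.2700
  = 37037.04 plants/ha


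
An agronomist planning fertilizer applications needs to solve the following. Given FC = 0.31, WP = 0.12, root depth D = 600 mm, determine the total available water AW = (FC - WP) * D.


AW = (FC - WP) * D
   = (0.31 - 0.12) * 600
   = 0.19 * 600
   = 114 mm


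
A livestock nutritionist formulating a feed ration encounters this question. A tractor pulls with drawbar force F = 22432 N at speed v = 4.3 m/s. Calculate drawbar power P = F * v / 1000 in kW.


P = F * v / 1000
  = 22432 * 4.3 / 1000
  = 96457.60 / 1000
  = 96.46 kW


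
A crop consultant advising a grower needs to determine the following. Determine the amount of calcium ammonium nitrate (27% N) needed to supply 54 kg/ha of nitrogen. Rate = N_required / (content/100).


Rate = N_required / (N_content / 100)
     = 54 / (27 / 100)
     = 54 / 0.27
     = 200 kg/ha


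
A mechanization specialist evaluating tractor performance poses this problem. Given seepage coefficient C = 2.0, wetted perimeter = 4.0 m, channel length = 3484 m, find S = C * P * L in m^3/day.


S = C * P * L
  = 2.0 * 4.0 * 3484
  = 27872 m^3/day


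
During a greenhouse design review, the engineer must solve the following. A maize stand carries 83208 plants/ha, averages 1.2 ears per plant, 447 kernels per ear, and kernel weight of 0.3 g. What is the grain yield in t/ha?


Y = density * ears * kernels * kw
  = 83208 * 1.2 * 447 * 0.3 g/ha
  = 13389831.36 g/ha
  = 13389.83 kg/ha = 13.39 t/ha


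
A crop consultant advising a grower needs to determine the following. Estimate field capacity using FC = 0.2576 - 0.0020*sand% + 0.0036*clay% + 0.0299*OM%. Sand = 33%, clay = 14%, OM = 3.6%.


FC = 0.2576 - 0.0020*33 + 0.0036*14 + 0.0299*3.6
   = 0.2576 - 0.0660 + 0.0504 + 0.1076
   = 0.3496


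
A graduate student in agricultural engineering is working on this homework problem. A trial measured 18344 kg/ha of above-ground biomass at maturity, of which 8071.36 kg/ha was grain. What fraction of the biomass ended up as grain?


HI = grain_yield / biomass
   = 8071.36 / 18344
   = 0.44


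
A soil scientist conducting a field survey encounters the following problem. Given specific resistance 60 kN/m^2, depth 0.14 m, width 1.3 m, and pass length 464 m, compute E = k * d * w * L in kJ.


E = k * d * w * L
  = 60 * 0.14 * 1.3 * 464
  = 5066.88 kJ


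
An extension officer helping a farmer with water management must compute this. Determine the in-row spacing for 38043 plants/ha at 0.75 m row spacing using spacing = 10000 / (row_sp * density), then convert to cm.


spacing = 10000 / (row_sp * density)
        = 10000 / (0.75 * 38043)
        = 10000 / 28532.25
        = 0.35048 m = 35.05 cm


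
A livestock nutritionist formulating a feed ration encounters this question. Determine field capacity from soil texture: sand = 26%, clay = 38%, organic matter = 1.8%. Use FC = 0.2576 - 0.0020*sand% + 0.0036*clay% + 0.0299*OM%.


FC = 0.2576 - 0.0020*26 + 0.0036*38 + 0.0299*1.8
   = 0.2576 - 0.0520 + 0.1368 + 0.0538
   = 0.3962


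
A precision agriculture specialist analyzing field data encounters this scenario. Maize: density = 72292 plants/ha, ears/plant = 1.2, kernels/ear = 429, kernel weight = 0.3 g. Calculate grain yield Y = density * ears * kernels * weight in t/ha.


Y = density * ears * kernels * kw
  = 72292 * 1.2 * 429 * 0.3 g/ha
  = 11164776.48 g/ha
  = 11164.78 kg/ha = 11.16 t/ha


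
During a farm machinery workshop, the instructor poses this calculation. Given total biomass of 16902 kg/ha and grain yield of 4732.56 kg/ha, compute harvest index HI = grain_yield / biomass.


HI = grain_yield / biomass
   = 4732.56 / 16902
   = 0.28


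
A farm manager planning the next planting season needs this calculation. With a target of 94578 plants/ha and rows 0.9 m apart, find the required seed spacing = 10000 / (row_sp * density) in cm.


spacing = 10000 / (row_sp * density)
        = 10000 / (0.9 * 94578)
        = 10000 / 85120.20
        = 0.11748 m = 11.75 cm


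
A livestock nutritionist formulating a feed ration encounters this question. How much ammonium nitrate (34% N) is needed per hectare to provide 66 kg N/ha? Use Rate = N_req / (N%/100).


Rate = N_required / (N_content / 100)
     = 66 / (34 / 100)
     = 66 / 0.34
     = 194.12 kg/ha


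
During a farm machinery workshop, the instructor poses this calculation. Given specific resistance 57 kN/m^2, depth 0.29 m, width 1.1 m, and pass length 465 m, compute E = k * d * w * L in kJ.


E = k * d * w * L
  = 57 * 0.29 * 1.1 * 465
  = 8455.10 kJ


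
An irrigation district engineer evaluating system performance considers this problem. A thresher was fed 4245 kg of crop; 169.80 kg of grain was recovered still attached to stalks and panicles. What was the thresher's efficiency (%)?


eta = (total - unthreshed) / total * 100
    = (4245 - 169.80) / 4245 * 100
    = 4075.20 / 4245 * 100
    = 96%


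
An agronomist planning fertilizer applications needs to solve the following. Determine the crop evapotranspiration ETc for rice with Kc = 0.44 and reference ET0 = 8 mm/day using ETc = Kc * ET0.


ETc = Kc * ET0
    = 0.44 * 8
    = 3.52 mm/day


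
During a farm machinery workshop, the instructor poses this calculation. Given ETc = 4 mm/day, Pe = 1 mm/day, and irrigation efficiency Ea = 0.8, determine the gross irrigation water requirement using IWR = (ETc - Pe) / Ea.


IWR = (ETc - Pe) / Ea
    = (4 - 1) / 0.8
    = 3 / 0.8
    = 3.75 mm/day


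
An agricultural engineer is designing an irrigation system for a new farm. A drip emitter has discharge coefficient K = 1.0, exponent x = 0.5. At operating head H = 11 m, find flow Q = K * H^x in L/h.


Q = K * H^x
  = 1.0 * 11^0.5
  = 1.0 * 3.3166
  = 3.32 L/h


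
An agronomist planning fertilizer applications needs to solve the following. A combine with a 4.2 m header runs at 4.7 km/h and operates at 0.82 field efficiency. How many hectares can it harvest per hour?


C = w * v * eta_f / 10
  = 4.2 * 4.7 * 0.82 / 10
  = 16.19 / 10
  = 1.62 ha/h


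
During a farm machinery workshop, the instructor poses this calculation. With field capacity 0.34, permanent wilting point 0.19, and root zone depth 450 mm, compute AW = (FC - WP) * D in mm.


AW = (FC - WP) * D
   = (0.34 - 0.19) * 450
   = 0.15 * 450
   = 67.50 mm


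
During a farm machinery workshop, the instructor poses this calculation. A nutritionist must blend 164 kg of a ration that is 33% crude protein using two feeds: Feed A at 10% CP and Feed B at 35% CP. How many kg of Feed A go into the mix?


parts_A = CP_b - target = 35 - 33 = 2
parts_B = target - CP_a = 33 - 10 = 23
total_parts = 2 + 23 = 25
Feed A = 164 * 2 / 25 = 13.12 kg
Feed B = 164 * 23 / 25 = 150.88 kg

13.12 kg


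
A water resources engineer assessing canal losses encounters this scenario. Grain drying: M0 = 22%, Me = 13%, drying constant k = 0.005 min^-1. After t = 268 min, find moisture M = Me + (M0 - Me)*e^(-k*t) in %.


M = Me + (M0 - Me) * e^(-k*t)
  = 13 + (22 - 13) * e^(-0.005*268)
  = 13 + 9 * e^(-1.340)
  = 13 + 9 * 0.26185
  = 13 + 2.3566
  = 15.36%


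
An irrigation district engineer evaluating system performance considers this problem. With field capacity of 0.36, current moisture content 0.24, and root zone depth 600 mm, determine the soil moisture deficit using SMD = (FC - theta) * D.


SMD = (FC - theta) * D
    = (0.36 - 0.24) * 600
    = 0.120 * 600
    = 72 mm


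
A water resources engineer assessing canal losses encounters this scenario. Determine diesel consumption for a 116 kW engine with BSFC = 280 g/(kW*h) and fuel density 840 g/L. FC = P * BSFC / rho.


FC = P * BSFC / rho_fuel
   = 116 * 280 / 840
   = 32480 / 840
   = 38.67 L/h


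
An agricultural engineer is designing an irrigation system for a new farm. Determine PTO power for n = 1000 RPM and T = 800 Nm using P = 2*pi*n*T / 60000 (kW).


P = 2*pi*n*T / 60000
  = 2*pi * 1000 * 800 / 60000
  = 5026548.25 / 60000
  = 83.78 kW


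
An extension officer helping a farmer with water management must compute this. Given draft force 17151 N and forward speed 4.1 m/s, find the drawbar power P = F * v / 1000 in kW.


P = F * v / 1000
  = 17151 * 4.1 / 1000
  = 70319.10 / 1000
  = 70.32 kW


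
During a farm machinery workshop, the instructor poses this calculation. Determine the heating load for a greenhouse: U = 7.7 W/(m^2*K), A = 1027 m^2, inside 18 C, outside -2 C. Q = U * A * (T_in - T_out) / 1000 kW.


dT = 18 - (-2) = 20 K
Q = U * A * dT
  = 7.7 * 1027 * 20
  = 158158 W = 158.16 kW


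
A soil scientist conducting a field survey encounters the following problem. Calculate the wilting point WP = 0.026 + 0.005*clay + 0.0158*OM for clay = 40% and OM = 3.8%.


WP = 0.026 + 0.005*40 + 0.0158*3.8
   = 0.026 + 0.2000 + 0.0600
   = 0.2860


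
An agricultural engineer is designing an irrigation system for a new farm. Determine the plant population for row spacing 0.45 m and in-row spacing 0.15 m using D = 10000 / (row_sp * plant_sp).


D = 10000 / (row_sp * plant_sp)
  = 10000 / (0.45 * 0.15)
  = 10000 / 0.0675
  = 148148.15 plants/ha


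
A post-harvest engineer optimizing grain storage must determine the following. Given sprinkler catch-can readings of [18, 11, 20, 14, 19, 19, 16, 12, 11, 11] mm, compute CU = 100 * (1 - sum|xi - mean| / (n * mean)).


xbar = 151 / 10 = 15.100
sum|xi - xbar| = 33
CU = 100 * (1 - 33 / (10 * 15.100))
   = 100 * (1 - 0.2185)
   = 78.15%


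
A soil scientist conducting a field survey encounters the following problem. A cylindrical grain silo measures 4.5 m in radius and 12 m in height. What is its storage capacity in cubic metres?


V = pi * r^2 * h
  = pi * 4.5^2 * 12
  = pi * 20.25 * 12
  = 763.41 m^3


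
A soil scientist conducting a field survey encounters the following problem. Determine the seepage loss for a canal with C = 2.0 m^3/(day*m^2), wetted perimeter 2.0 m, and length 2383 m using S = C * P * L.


S = C * P * L
  = 2.0 * 2.0 * 2383
  = 9532 m^3/day


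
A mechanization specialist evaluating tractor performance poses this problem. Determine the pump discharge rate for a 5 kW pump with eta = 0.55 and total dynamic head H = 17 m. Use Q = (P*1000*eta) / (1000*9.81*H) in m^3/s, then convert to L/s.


Q = (P * 1000 * eta) / (rho * g * H)
  = (5 * 1000 * 0.55) / (1000 * 9.81 * 17)
  = 2750 / 166770
  = 0.01649 m^3/s = 16.49 L/s


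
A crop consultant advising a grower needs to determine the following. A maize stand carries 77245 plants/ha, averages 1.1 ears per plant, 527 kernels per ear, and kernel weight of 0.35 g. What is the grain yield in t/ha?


Y = density * ears * kernels * kw
  = 77245 * 1.1 * 527 * 0.35 g/ha
  = 15672624.28 g/ha
  = 15672.62 kg/ha = 15.67 t/ha


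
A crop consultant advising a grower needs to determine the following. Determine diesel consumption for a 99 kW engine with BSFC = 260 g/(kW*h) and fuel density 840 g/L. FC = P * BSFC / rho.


FC = P * BSFC / rho_fuel
   = 99 * 260 / 840
   = 25740 / 840
   = 30.64 L/h


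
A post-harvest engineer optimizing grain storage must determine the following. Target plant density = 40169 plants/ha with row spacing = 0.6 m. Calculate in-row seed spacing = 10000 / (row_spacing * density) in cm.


spacing = 10000 / (row_sp * density)
        = 10000 / (0.6 * 40169)
        = 10000 / 24101.40
        = 0.41491 m = 41.49 cm


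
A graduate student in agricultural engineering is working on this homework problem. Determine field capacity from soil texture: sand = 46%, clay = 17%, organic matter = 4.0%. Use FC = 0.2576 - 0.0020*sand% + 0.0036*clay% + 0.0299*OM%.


FC = 0.2576 - 0.0020*46 + 0.0036*17 + 0.0299*4.0
   = 0.2576 - 0.0920 + 0.0612 + 0.1196
   = 0.3464


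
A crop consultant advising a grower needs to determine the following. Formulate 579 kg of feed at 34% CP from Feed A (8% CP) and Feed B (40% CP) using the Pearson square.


parts_A = CP_b - target = 40 - 34 = 6
parts_B = target - CP_a = 34 - 8 = 26
total_parts = 6 + 26 = 32
Feed A = 579 * 6 / 32 = 108.56 kg
Feed B = 579 * 26 / 32 = 470.44 kg

108.56 kg


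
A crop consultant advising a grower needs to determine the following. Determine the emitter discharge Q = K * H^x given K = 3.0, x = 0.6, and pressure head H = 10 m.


Q = K * H^x
  = 3.0 * 10^0.6
  = 3.0 * 3.9811
  = 11.94 L/h


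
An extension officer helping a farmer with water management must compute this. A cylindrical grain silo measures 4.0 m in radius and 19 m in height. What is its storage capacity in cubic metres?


V = pi * r^2 * h
  = pi * 4.0^2 * 19
  = pi * 16 * 19
  = 955.04 m^3


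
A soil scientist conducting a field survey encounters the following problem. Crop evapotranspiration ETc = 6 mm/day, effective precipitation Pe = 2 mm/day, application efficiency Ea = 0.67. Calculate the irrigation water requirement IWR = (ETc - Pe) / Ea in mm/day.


IWR = (ETc - Pe) / Ea
    = (6 - 2) / 0.67
    = 4 / 0.67
    = 5.97 mm/day


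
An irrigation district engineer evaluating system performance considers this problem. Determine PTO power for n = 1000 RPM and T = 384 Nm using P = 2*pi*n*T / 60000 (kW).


P = 2*pi*n*T / 60000
  = 2*pi * 1000 * 384 / 60000
  = 2412743.16 / 60000
  = 40.21 kW


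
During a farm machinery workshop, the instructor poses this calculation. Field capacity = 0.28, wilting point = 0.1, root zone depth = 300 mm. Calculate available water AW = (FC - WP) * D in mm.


AW = (FC - WP) * D
   = (0.28 - 0.1) * 300
   = 0.18 * 300
   = 54 mm


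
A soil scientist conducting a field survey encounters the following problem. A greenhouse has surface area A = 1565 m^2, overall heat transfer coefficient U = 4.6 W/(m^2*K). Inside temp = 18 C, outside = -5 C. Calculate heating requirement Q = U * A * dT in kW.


dT = 18 - (-5) = 23 K
Q = U * A * dT
  = 4.6 * 1565 * 23
  = 165577 W = 165.58 kW


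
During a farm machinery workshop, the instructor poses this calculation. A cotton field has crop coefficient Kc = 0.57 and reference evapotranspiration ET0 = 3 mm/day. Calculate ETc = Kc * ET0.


ETc = Kc * ET0
    = 0.57 * 3
    = 1.71 mm/day


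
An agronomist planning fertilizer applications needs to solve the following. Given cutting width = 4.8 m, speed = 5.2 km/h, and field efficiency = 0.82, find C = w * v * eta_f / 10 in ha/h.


C = w * v * eta_f / 10
  = 4.8 * 5.2 * 0.82 / 10
  = 20.47 / 10
  = 2.05 ha/h


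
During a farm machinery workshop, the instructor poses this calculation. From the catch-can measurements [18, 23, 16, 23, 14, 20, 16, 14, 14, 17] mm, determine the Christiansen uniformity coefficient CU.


xbar = 175 / 10 = 17.500
sum|xi - xbar| = 28
CU = 100 * (1 - 28 / (10 * 17.500))
   = 100 * (1 - 0.1600)
   = 84%


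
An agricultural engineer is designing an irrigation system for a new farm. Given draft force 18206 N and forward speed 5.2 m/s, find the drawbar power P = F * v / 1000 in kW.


P = F * v / 1000
  = 18206 * 5.2 / 1000
  = 94671.20 / 1000
  = 94.67 kW


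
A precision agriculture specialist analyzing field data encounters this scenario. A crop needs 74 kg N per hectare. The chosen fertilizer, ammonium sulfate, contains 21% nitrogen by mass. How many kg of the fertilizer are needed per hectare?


Rate = N_required / (N_content / 100)
     = 74 / (21 / 100)
     = 74 / 0.21
     = 352.38 kg/ha


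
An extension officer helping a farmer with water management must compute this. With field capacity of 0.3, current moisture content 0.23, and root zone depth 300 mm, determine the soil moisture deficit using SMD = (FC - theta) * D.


SMD = (FC - theta) * D
    = (0.3 - 0.23) * 300
    = 0.070 * 300
    = 21 mm


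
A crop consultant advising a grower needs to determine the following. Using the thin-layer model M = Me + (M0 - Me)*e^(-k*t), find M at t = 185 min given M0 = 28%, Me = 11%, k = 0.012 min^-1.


M = Me + (M0 - Me) * e^(-k*t)
  = 11 + (28 - 11) * e^(-0.012*185)
  = 11 + 17 * e^(-2.220)
  = 11 + 17 * 0.10861
  = 11 + 1.8464
  = 12.85%


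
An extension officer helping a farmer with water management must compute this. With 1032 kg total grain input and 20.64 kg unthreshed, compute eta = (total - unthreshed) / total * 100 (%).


eta = (total - unthreshed) / total * 100
    = (1032 - 20.64) / 1032 * 100
    = 1011.36 / 1032 * 100
    = 98%


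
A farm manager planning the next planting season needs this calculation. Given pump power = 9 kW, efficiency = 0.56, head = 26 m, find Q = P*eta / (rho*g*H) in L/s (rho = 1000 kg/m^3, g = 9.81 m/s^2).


Q = (P * 1000 * eta) / (rho * g * H)
  = (9 * 1000 * 0.56) / (1000 * 9.81 * 26)
  = 5040 / 255060
  = 0.01976 m^3/s = 19.76 L/s


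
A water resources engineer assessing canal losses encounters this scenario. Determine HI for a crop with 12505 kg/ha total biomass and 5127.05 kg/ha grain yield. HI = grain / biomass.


HI = grain_yield / biomass
   = 5127.05 / 12505
   = 0.41


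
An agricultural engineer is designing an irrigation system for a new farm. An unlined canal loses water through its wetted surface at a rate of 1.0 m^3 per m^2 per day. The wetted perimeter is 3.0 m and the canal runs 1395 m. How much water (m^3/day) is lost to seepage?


S = C * P * L
  = 1.0 * 3.0 * 1395
  = 4185 m^3/day


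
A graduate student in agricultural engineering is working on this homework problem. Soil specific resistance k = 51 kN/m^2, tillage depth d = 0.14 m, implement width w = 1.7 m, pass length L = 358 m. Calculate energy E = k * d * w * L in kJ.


E = k * d * w * L
  = 51 * 0.14 * 1.7 * 358
  = 4345.40 kJ


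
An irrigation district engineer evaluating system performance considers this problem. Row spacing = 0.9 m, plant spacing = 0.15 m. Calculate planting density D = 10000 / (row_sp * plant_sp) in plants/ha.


D = 10000 / (row_sp * plant_sp)
  = 10000 / (0.9 * 0.15)
  = 10000 / 0.1350
  = 74074.07 plants/ha


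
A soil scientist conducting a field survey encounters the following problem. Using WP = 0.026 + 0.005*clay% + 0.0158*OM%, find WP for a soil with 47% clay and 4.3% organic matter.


WP = 0.026 + 0.005*47 + 0.0158*4.3
   = 0.026 + 0.2350 + 0.0679
   = 0.3289


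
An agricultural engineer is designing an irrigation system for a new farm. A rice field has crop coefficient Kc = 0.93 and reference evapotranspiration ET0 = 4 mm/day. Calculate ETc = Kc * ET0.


ETc = Kc * ET0
    = 0.93 * 4
    = 3.72 mm/day


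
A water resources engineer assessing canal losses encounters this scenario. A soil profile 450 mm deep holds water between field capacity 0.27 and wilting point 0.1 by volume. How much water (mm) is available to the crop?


AW = (FC - WP) * D
   = (0.27 - 0.1) * 450
   = 0.17 * 450
   = 76.50 mm


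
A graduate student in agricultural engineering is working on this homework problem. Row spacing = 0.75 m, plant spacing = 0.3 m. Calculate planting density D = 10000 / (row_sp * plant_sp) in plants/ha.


D = 10000 / (row_sp * plant_sp)
  = 10000 / (0.75 * 0.3)
  = 10000 / 0.2250
  = 44444.44 plants/ha


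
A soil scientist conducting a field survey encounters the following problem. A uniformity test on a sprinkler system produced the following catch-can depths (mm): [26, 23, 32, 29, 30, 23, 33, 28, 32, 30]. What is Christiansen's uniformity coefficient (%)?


xbar = 286 / 10 = 28.600
sum|xi - xbar| = 28.800
CU = 100 * (1 - 28.800 / (10 * 28.600))
   = 100 * (1 - 0.1007)
   = 89.93%


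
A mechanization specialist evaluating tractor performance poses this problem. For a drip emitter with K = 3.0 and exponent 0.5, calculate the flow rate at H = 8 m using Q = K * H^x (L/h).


Q = K * H^x
  = 3.0 * 8^0.5
  = 3.0 * 2.8284
  = 8.49 L/h


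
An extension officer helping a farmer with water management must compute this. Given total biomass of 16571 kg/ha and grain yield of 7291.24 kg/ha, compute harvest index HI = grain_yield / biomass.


HI = grain_yield / biomass
   = 7291.24 / 16571
   = 0.44


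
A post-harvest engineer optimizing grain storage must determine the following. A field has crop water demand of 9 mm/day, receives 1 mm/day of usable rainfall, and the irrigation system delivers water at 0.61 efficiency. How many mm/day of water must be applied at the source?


IWR = (ETc - Pe) / Ea
    = (9 - 1) / 0.61
    = 8 / 0.61
    = 13.11 mm/day


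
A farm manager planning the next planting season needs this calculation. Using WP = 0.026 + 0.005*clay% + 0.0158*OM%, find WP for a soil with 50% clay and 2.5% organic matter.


WP = 0.026 + 0.005*50 + 0.0158*2.5
   = 0.026 + 0.2500 + 0.0395
   = 0.3155


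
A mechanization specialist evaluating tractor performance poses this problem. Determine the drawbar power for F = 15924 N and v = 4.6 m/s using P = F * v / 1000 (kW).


P = F * v / 1000
  = 15924 * 4.6 / 1000
  = 73250.40 / 1000
  = 73.25 kW


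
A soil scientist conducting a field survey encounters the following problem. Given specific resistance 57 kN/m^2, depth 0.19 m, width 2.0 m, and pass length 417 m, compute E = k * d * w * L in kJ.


E = k * d * w * L
  = 57 * 0.19 * 2.0 * 417
  = 9032.22 kJ


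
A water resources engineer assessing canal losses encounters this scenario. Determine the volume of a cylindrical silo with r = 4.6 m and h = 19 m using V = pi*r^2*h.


V = pi * r^2 * h
  = pi * 4.6^2 * 19
  = pi * 21.16 * 19
  = 1263.05 m^3


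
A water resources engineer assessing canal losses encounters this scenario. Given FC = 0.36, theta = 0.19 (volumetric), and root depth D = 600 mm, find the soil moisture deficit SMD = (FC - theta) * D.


SMD = (FC - theta) * D
    = (0.36 - 0.19) * 600
    = 0.170 * 600
    = 102 mm


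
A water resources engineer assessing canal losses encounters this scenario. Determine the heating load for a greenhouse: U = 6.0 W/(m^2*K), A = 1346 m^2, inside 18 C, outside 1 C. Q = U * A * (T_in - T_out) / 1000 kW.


dT = 18 - (1) = 17 K
Q = U * A * dT
  = 6.0 * 1346 * 17
  = 137292 W = 137.29 kW


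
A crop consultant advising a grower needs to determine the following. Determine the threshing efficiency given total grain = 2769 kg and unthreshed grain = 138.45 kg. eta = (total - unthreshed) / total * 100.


eta = (total - unthreshed) / total * 100
    = (2769 - 138.45) / 2769 * 100
    = 2630.55 / 2769 * 100
    = 95%


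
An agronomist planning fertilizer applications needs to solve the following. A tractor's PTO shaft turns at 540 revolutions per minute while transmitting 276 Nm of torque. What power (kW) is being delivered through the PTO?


P = 2*pi*n*T / 60000
  = 2*pi * 540 * 276 / 60000
  = 936445.94 / 60000
  = 15.61 kW


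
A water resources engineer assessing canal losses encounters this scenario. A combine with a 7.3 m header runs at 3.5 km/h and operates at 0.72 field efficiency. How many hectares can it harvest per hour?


C = w * v * eta_f / 10
  = 7.3 * 3.5 * 0.72 / 10
  = 18.40 / 10
  = 1.84 ha/h


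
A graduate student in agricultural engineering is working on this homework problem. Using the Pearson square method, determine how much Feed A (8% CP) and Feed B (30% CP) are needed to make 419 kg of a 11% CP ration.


parts_A = CP_b - target = 30 - 11 = 19
parts_B = target - CP_a = 11 - 8 = 3
total_parts = 19 + 3 = 22
Feed A = 419 * 19 / 22 = 361.86 kg
Feed B = 419 * 3 / 22 = 57.14 kg

361.86 kg


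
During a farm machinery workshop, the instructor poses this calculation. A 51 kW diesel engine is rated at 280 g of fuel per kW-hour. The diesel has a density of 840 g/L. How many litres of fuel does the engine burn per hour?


FC = P * BSFC / rho_fuel
   = 51 * 280 / 840
   = 14280 / 840
   = 17 L/h


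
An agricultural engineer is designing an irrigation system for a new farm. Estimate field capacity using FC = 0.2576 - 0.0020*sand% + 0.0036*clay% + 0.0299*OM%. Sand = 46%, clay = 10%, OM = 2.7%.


FC = 0.2576 - 0.0020*46 + 0.0036*10 + 0.0299*2.7
   = 0.2576 - 0.0920 + 0.0360 + 0.0807
   = 0.2823


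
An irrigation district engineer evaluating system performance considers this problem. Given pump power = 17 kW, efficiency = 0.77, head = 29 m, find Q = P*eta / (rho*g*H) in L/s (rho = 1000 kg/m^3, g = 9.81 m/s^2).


Q = (P * 1000 * eta) / (rho * g * H)
  = (17 * 1000 * 0.77) / (1000 * 9.81 * 29)
  = 13090 / 284490
  = 0.04601 m^3/s = 46.01 L/s


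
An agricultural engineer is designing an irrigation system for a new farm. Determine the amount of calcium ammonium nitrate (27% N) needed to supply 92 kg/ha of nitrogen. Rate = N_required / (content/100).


Rate = N_required / (N_content / 100)
     = 92 / (27 / 100)
     = 92 / 0.27
     = 340.74 kg/ha


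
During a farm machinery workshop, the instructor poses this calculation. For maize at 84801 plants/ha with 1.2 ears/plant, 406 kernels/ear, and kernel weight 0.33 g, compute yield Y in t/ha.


Y = density * ears * kernels * kw
  = 84801 * 1.2 * 406 * 0.33 g/ha
  = 13633965.58 g/ha
  = 13633.97 kg/ha = 13.63 t/ha


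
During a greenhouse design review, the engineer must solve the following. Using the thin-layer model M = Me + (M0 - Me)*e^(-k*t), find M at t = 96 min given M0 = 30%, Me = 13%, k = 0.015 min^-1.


M = Me + (M0 - Me) * e^(-k*t)
  = 13 + (30 - 13) * e^(-0.015*96)
  = 13 + 17 * e^(-1.440)
  = 13 + 17 * 0.23693
  = 13 + 4.0278
  = 17.03%


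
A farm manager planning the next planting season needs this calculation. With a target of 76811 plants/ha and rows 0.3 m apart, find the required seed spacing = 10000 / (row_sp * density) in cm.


spacing = 10000 / (row_sp * density)
        = 10000 / (0.3 * 76811)
        = 10000 / 23043.30
        = 0.43397 m = 43.40 cm


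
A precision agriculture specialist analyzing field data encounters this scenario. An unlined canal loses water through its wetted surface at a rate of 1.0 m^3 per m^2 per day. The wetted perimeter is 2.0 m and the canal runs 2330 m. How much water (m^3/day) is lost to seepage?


S = C * P * L
  = 1.0 * 2.0 * 2330
  = 4660 m^3/day


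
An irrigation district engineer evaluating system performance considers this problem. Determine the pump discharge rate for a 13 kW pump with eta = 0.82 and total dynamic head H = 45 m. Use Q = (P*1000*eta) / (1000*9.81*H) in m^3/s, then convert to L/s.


Q = (P * 1000 * eta) / (rho * g * H)
  = (13 * 1000 * 0.82) / (1000 * 9.81 * 45)
  = 10660 / 441450
  = 0.02415 m^3/s = 24.15 L/s


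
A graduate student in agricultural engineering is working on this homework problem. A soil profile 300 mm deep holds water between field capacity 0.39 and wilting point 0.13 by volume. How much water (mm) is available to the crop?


AW = (FC - WP) * D
   = (0.39 - 0.13) * 300
   = 0.26 * 300
   = 78 mm


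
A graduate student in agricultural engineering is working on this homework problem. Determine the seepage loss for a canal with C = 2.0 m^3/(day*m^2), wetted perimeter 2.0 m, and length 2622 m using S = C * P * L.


S = C * P * L
  = 2.0 * 2.0 * 2622
  = 10488 m^3/day


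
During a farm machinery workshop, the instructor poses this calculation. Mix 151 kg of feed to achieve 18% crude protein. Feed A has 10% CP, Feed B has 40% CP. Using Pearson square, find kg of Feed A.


parts_A = CP_b - target = 40 - 18 = 22
parts_B = target - CP_a = 18 - 10 = 8
total_parts = 22 + 8 = 30
Feed A = 151 * 22 / 30 = 110.73 kg
Feed B = 151 * 8 / 30 = 40.27 kg

110.73 kg


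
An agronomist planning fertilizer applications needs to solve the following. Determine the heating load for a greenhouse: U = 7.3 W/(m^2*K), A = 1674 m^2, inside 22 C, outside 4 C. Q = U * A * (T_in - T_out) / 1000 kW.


dT = 22 - (4) = 18 K
Q = U * A * dT
  = 7.3 * 1674 * 18
  = 219963.60 W = 219.96 kW


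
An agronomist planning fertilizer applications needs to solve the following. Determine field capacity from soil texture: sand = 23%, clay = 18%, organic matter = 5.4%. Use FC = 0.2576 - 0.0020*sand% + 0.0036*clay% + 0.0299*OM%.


FC = 0.2576 - 0.0020*23 + 0.0036*18 + 0.0299*5.4
   = 0.2576 - 0.0460 + 0.0648 + 0.1615
   = 0.4379


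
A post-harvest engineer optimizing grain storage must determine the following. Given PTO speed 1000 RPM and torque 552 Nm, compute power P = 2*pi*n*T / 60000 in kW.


P = 2*pi*n*T / 60000
  = 2*pi * 1000 * 552 / 60000
  = 3468318.29 / 60000
  = 57.81 kW


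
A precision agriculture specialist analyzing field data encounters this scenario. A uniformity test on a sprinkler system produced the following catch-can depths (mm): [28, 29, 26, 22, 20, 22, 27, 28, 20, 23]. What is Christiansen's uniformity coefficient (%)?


xbar = 245 / 10 = 24.500
sum|xi - xbar| = 31
CU = 100 * (1 - 31 / (10 * 24.500))
   = 100 * (1 - 0.1265)
   = 87.35%


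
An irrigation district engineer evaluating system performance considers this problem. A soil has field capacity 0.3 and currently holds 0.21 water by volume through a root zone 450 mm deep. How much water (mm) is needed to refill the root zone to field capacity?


SMD = (FC - theta) * D
    = (0.3 - 0.21) * 450
    = 0.090 * 450
    = 40.50 mm


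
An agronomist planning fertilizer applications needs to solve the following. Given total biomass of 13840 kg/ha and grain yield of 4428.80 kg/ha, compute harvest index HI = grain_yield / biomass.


HI = grain_yield / biomass
   = 4428.80 / 13840
   = 0.32


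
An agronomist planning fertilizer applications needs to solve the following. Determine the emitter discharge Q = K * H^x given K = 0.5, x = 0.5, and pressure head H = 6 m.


Q = K * H^x
  = 0.5 * 6^0.5
  = 0.5 * 2.4495
  = 1.22 L/h


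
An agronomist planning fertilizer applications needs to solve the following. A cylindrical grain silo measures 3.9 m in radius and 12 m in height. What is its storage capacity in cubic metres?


V = pi * r^2 * h
  = pi * 3.9^2 * 12
  = pi * 15.21 * 12
  = 573.40 m^3


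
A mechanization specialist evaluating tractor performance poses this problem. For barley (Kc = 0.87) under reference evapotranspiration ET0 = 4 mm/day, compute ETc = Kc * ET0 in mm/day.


ETc = Kc * ET0
    = 0.87 * 4
    = 3.48 mm/day


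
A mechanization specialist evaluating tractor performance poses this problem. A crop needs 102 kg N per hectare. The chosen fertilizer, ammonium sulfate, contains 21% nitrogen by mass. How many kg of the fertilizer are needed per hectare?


Rate = N_required / (N_content / 100)
     = 102 / (21 / 100)
     = 102 / 0.21
     = 485.71 kg/ha


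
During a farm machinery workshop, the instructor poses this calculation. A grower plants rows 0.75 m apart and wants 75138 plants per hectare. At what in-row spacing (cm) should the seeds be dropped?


spacing = 10000 / (row_sp * density)
        = 10000 / (0.75 * 75138)
        = 10000 / 56353.50
        = 0.17745 m = 17.75 cm


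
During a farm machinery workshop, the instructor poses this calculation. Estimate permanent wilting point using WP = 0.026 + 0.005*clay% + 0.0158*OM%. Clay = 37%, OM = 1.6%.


WP = 0.026 + 0.005*37 + 0.0158*1.6
   = 0.026 + 0.1850 + 0.0253
   = 0.2363


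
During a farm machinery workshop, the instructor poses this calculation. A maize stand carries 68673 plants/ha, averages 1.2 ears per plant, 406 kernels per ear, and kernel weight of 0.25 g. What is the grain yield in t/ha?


Y = density * ears * kernels * kw
  = 68673 * 1.2 * 406 * 0.25 g/ha
  = 8364371.40 g/ha
  = 8364.37 kg/ha = 8.36 t/ha


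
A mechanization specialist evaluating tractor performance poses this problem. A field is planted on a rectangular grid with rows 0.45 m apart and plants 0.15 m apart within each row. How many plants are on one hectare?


D = 10000 / (row_sp * plant_sp)
  = 10000 / (0.45 * 0.15)
  = 10000 / 0.0675
  = 148148.15 plants/ha


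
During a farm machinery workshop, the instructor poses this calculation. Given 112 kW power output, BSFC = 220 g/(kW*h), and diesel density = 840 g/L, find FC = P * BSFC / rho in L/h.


FC = P * BSFC / rho_fuel
   = 112 * 220 / 840
   = 24640 / 840
   = 29.33 L/h


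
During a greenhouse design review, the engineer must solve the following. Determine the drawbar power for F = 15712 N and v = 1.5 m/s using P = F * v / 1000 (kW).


P = F * v / 1000
  = 15712 * 1.5 / 1000
  = 23568 / 1000
  = 23.57 kW


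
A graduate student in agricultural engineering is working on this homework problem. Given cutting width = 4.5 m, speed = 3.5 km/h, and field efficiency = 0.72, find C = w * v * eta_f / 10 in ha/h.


C = w * v * eta_f / 10
  = 4.5 * 3.5 * 0.72 / 10
  = 11.34 / 10
  = 1.13 ha/h
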